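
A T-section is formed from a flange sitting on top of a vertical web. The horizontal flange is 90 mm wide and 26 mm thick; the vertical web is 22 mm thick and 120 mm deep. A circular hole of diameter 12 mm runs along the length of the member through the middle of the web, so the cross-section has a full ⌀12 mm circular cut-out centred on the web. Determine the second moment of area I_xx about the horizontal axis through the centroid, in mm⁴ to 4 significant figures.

Break the section into simple shapes (no overlaps), measuring from the bottom-left corner of the bounding box.
Flange: 90 × 26, A = 2 340 mm², y = 133 mm, Ī = 131 820 mm⁴.
Web: 22 × 120, A = 2 640 mm², y = 60 mm, Ī = 3 168 000 mm⁴.
Hole (subtracted): ⌀12, A = 113.097 mm², y = 60 mm, Ī = 1017.88 mm⁴.
Centroid: ȳ = ΣA·y / ΣA = 95.0983 mm.
Transfer each piece to the horizontal axis through the centroid using Ī + A·d² with d = y − 95.0983:
  flange: d = 37.9017 mm → contributes +3 493 321 mm⁴
  web: d = -35.0983 mm → contributes +6 420 191 mm⁴
  hole: d = -35.0983 mm → contributes −140 341 mm⁴
Total I = 9 773 171 mm⁴.

I_xx ≈ 9.773 × 10⁶ mm⁴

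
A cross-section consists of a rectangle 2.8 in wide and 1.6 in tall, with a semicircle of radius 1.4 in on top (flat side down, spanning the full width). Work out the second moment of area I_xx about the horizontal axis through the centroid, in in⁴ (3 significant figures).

Break the section into simple shapes (no overlaps), measuring from the bottom-left corner of the bounding box.
Rectangular body: 2.8 × 1.6, A = 4.48 in², y = 0.8 in, Ī = 0.95573 in⁴.
Semicircular cap: semicircle r = 1.4, A = 3.0788 in², y = 2.1942 in, Ī = 0.42164 in⁴.
Centroid: ȳ = ΣA·y / ΣA = 1.3679 in.
Transfer each piece to the horizontal axis through the centroid using Ī + A·d² with d = y − 1.3679:
  rectangular body: d = -0.56786 in → contributes +2.4004 in⁴
  semicircular cap: d = 0.82632 in → contributes +2.5238 in⁴
Total I = 4.9242 in⁴.

I_xx ≈ 4.92 in⁴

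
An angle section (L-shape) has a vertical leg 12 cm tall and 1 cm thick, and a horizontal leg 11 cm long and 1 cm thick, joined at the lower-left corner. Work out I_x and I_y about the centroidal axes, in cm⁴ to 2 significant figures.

Decompose the section into non-overlapping parts with the origin at the bottom-left of its bounding rectangle.
Vertical leg: 1 × 12, A = 12 cm², y = 6 cm, Ī = 144 cm⁴.
Horizontal leg (remainder): 10 × 1, A = 10 cm², y = 0.5 cm, Ī = 0.8333 cm⁴.
Centroid: ȳ = ΣA·y / ΣA = 3.5 cm.
Transfer each piece to the centroidal x-axis using Ī + A·d² with d = y − 3.5:
  vertical leg: d = 2.5 cm → contributes +219 cm⁴
  horizontal leg (remainder): d = -3 cm → contributes +90.83 cm⁴
Total I = 309.8 cm⁴.
For the y-axis: x̄ = 3 cm.
Repeating about the centroidal y-axis gives I_y = 249.3 cm⁴.

I_x ≈ 310 cm⁴, I_y ≈ 250 cm⁴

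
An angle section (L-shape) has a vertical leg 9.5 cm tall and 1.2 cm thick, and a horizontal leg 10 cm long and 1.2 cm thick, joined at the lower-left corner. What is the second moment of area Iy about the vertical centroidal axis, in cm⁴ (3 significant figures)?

Treat the section as a set of non-overlapping primitives; coordinates are from the bounding-box lower-left.
Vertical leg: 1.2 × 9.5, A = 11.4 cm², x = 0.6 cm, Ī = 1.368 cm⁴.
Horizontal leg (remainder): 8.8 × 1.2, A = 10.56 cm², x = 5.6 cm, Ī = 68.147 cm⁴.
Centroid: x̄ = ΣA·x / ΣA = 3.0044 cm.
Transfer each piece to the vertical centroidal axis using Ī + A·d² with d = x − 3.0044:
  vertical leg: d = -2.4044 cm → contributes +67.271 cm⁴
  horizontal leg (remainder): d = 2.5956 cm → contributes +139.29 cm⁴
Total I = 206.56 cm⁴.

Iy ≈ 207 cm⁴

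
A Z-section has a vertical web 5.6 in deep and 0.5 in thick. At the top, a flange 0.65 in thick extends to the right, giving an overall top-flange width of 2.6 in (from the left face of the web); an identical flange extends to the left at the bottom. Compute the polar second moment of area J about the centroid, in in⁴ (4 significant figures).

J ≈ 29.81 in⁴

Break the section into simple shapes (no overlaps), measuring from the bottom-left corner of the bounding box.
Web: 0.5 × 5.6, A = 2.8 in², y = 2.8 in, Ī = 7.31733 in⁴.
Top flange (beyond web): 2.1 × 0.65, A = 1.365 in², y = 5.275 in, Ī = 0.0480594 in⁴.
Bottom flange (beyond web): 2.1 × 0.65, A = 1.365 in², y = 0.325 in, Ī = 0.0480594 in⁴.
Centroid: ȳ = ΣA·y / ΣA = 2.8 in.
Transfer each piece to the centroidal x-axis using Ī + A·d² with d = y − 2.8:
  web: d = 0 in → contributes +7.31733 in⁴
  top flange (beyond web): d = 2.475 in → contributes +8.40954 in⁴
  bottom flange (beyond web): d = -2.475 in → contributes +8.40954 in⁴
Total I = 24.1364 in⁴.
For the y-axis: x̄ = 2.35 in.
Repeating about the centroidal y-axis gives I_y = 5.67531 in⁴.
Polar second moment: J = I_x + I_y = 29.8117 in⁴.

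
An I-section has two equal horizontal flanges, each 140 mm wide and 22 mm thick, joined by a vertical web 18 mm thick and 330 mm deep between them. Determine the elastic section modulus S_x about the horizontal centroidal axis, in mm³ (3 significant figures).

S_x ≈ 1.31 × 10⁶ mm³

Break the section into simple shapes (no overlaps), measuring from the bottom-left corner of the bounding box.
Bottom flange: 140 × 22, A = 3 080 mm², y = 11 mm, Ī = 124 227 mm⁴.
Web: 18 × 330, A = 5 940 mm², y = 187 mm, Ī = 53 905 500 mm⁴.
Top flange: 140 × 22, A = 3 080 mm², y = 363 mm, Ī = 124 227 mm⁴.
By symmetry the centroid is at mid-height, ȳ = 187 mm.
Transfer each piece to the horizontal centroidal axis using Ī + A·d² with d = y − 187:
  bottom flange: d = -176 mm → contributes +95 530 307 mm⁴
  web: d = 0 mm → contributes +53 905 500 mm⁴
  top flange: d = 176 mm → contributes +95 530 307 mm⁴
Total I = 244 966 113 mm⁴.
Extreme fibre distance c = 187 mm; S = I/c = 1 309 979 mm³.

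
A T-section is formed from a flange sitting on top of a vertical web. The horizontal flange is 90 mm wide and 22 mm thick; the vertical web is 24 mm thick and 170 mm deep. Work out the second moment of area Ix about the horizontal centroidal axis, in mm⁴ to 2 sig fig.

Ix ≈ 2.2 × 10⁷ mm⁴

Break the section into simple shapes (no overlaps), measuring from the bottom-left corner of the bounding box.
Flange: 90 × 22, A = 1 980 mm², y = 181 mm, Ī = 79 860 mm⁴.
Web: 24 × 170, A = 4 080 mm², y = 85 mm, Ī = 9 826 000 mm⁴.
Centroid: ȳ = ΣA·y / ΣA = 116.4 mm.
Transfer each piece to the horizontal centroidal axis using Ī + A·d² with d = y − 116.4:
  flange: d = 64.63 mm → contributes +8 351 331 mm⁴
  web: d = -31.37 mm → contributes +13 840 096 mm⁴
Total I = 22 191 427 mm⁴.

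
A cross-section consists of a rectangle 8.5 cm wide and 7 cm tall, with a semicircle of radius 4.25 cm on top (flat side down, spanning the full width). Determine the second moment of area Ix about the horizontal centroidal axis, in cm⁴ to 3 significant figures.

Ix ≈ 819 cm⁴

Split into non-overlapping primitives; take the origin at the lower-left of the bounding box.
Rectangular body: 8.5 × 7, A = 59.5 cm², y = 3.5 cm, Ī = 242.96 cm⁴.
Semicircular cap: semicircle r = 4.25, A = 28.373 cm², y = 8.8038 cm, Ī = 35.809 cm⁴.
Centroid: ȳ = ΣA·y / ΣA = 5.2125 cm.
Transfer each piece to the horizontal centroidal axis using Ī + A·d² with d = y − 5.2125:
  rectangular body: d = -1.7125 cm → contributes +417.45 cm⁴
  semicircular cap: d = 3.5913 cm → contributes +401.73 cm⁴
Total I = 819.18 cm⁴.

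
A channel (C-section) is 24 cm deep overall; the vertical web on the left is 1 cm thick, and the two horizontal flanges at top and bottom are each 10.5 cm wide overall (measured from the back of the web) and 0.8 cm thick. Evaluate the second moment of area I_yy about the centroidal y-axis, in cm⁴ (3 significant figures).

Break the section into simple shapes (no overlaps), measuring from the bottom-left corner of the bounding box.
Web: 1 × 24, A = 24 cm², x = 0.5 cm, Ī = 2 cm⁴.
Top flange (beyond web): 9.5 × 0.8, A = 7.6 cm², x = 5.75 cm, Ī = 57.158 cm⁴.
Bottom flange (beyond web): 9.5 × 0.8, A = 7.6 cm², x = 5.75 cm, Ī = 57.158 cm⁴.
Centroid: x̄ = ΣA·x / ΣA = 2.5357 cm.
Transfer each piece to the centroidal y-axis using Ī + A·d² with d = x − 2.5357:
  web: d = -2.0357 cm → contributes +101.46 cm⁴
  top flange (beyond web): d = 3.2143 cm → contributes +135.68 cm⁴
  bottom flange (beyond web): d = 3.2143 cm → contributes +135.68 cm⁴
Total I = 372.82 cm⁴.

I_yy ≈ 373 cm⁴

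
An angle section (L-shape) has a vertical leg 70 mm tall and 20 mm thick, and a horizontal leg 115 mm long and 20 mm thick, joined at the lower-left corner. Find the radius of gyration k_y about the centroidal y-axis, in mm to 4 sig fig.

Split into non-overlapping primitives; take the origin at the lower-left of the bounding box.
Vertical leg: 20 × 70, A = 1 400 mm², x = 10 mm, Ī = 46666.7 mm⁴.
Horizontal leg (remainder): 95 × 20, A = 1 900 mm², x = 67.5 mm, Ī = 1 428 958 mm⁴.
Centroid: x̄ = ΣA·x / ΣA = 43.1061 mm.
Transfer each piece to the centroidal y-axis using Ī + A·d² with d = x − 43.1061:
  vertical leg: d = -33.1061 mm → contributes +1 581 082 mm⁴
  horizontal leg (remainder): d = 24.3939 mm → contributes +2 559 580 mm⁴
Total I = 4 140 663 mm⁴.
Radius of gyration: k = √(I/A) = √(4 140 663 / 3 300) = 35.4224 mm.

k_y ≈ 35.42 mm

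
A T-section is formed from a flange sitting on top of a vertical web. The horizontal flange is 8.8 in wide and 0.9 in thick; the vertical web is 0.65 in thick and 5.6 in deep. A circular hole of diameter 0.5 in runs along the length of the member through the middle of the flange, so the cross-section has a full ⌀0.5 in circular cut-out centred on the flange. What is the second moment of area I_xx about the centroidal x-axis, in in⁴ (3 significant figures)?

I_xx ≈ 36.2 in⁴

Decompose the section into non-overlapping parts with the origin at the bottom-left of its bounding rectangle.
Flange: 8.8 × 0.9, A = 7.92 in², y = 6.05 in, Ī = 0.5346 in⁴.
Web: 0.65 × 5.6, A = 3.64 in², y = 2.8 in, Ī = 9.5125 in⁴.
Hole (subtracted): ⌀0.5, A = 0.19635 in², y = 6.05 in, Ī = 0.003068 in⁴.
Centroid: ȳ = ΣA·y / ΣA = 5.009 in.
Transfer each piece to the centroidal x-axis using Ī + A·d² with d = y − 5.009:
  flange: d = 1.041 in → contributes +9.118 in⁴
  web: d = -2.209 in → contributes +27.274 in⁴
  hole: d = 1.041 in → contributes −0.21586 in⁴
Total I = 36.176 in⁴.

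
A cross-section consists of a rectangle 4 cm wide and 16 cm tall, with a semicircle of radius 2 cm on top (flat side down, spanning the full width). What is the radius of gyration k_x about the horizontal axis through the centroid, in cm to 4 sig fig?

k_x ≈ 5.082 cm

Decompose the section into non-overlapping parts with the origin at the bottom-left of its bounding rectangle.
Rectangular body: 4 × 16, A = 64 cm², y = 8 cm, Ī = 1365.33 cm⁴.
Semicircular cap: semicircle r = 2, A = 6.28319 cm², y = 16.8488 cm, Ī = 1.75611 cm⁴.
Centroid: ȳ = ΣA·y / ΣA = 8.79107 cm.
Transfer each piece to the horizontal axis through the centroid using Ī + A·d² with d = y − 8.79107:
  rectangular body: d = -0.791069 cm → contributes +1405.38 cm⁴
  semicircular cap: d = 8.05776 cm → contributes +409.707 cm⁴
Total I = 1815.09 cm⁴.
Radius of gyration: k = √(I/A) = √(1815.09 / 70.2832) = 5.08187 cm.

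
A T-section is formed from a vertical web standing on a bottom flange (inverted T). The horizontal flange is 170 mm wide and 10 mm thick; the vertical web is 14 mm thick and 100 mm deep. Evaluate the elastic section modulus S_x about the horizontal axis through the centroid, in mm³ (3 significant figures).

S_x ≈ 4.37 × 10⁴ mm³

Treat the section as a set of non-overlapping primitives; coordinates are from the bounding-box lower-left.
Flange: 170 × 10, A = 1 700 mm², y = 5 mm, Ī = 14 167 mm⁴.
Web: 14 × 100, A = 1 400 mm², y = 60 mm, Ī = 1 166 667 mm⁴.
Centroid: ȳ = ΣA·y / ΣA = 29.839 mm.
Transfer each piece to the horizontal axis through the centroid using Ī + A·d² with d = y − 29.839:
  flange: d = -24.839 mm → contributes +1 063 001 mm⁴
  web: d = 30.161 mm → contributes +2 440 251 mm⁴
Total I = 3 503 253 mm⁴.
Extreme fibre distance c = 80.161 mm; S = I/c = 43 703 mm³.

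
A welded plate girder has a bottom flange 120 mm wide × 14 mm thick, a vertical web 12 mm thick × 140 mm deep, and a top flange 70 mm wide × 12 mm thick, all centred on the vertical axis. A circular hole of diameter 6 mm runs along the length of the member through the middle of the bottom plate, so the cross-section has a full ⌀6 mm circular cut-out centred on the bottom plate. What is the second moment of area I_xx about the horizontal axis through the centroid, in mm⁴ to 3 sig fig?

I_xx ≈ 1.65 × 10⁷ mm⁴

Split into non-overlapping primitives; take the origin at the lower-left of the bounding box.
Bottom plate: 120 × 14, A = 1 680 mm², y = 7 mm, Ī = 27 440 mm⁴.
Web plate: 12 × 140, A = 1 680 mm², y = 84 mm, Ī = 2 744 000 mm⁴.
Top plate: 70 × 12, A = 840 mm², y = 160 mm, Ī = 10 080 mm⁴.
Hole (subtracted): ⌀6, A = 28.274 mm², y = 7 mm, Ī = 63.617 mm⁴.
Centroid: ȳ = ΣA·y / ΣA = 68.816 mm.
Transfer each piece to the horizontal axis through the centroid using Ī + A·d² with d = y − 68.816:
  bottom plate: d = -61.816 mm → contributes +6 447 116 mm⁴
  web plate: d = 15.184 mm → contributes +3 131 323 mm⁴
  top plate: d = 91.184 mm → contributes +6 994 256 mm⁴
  hole: d = -61.816 mm → contributes −108 107 mm⁴
Total I = 16 464 589 mm⁴.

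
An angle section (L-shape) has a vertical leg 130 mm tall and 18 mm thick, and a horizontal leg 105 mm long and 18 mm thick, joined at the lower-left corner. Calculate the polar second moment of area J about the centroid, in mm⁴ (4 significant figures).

Break the section into simple shapes (no overlaps), measuring from the bottom-left corner of the bounding box.
Vertical leg: 18 × 130, A = 2 340 mm², y = 65 mm, Ī = 3 295 500 mm⁴.
Horizontal leg (remainder): 87 × 18, A = 1 566 mm², y = 9 mm, Ī = 42 282 mm⁴.
Centroid: ȳ = ΣA·y / ΣA = 42.5484 mm.
Transfer each piece to the centroidal x-axis using Ī + A·d² with d = y − 42.5484:
  vertical leg: d = 22.4516 mm → contributes +4 475 035 mm⁴
  horizontal leg (remainder): d = -33.5484 mm → contributes +1 804 806 mm⁴
Total I = 6 279 841 mm⁴.
For the y-axis: x̄ = 30.0484 mm.
Repeating about the centroidal y-axis gives I_y = 3 636 729 mm⁴.
Polar second moment: J = I_x + I_y = 9 916 570 mm⁴.

J ≈ 9.917 × 10⁶ mm⁴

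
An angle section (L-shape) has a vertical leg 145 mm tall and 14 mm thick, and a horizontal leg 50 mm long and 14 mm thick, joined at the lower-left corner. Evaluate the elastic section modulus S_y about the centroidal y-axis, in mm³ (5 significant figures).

Break the section into simple shapes (no overlaps), measuring from the bottom-left corner of the bounding box.
Vertical leg: 14 × 145, A = 2 030 mm², x = 7 mm, Ī = 33156.67 mm⁴.
Horizontal leg (remainder): 36 × 14, A = 504 mm², x = 32 mm, Ī = 54 432 mm⁴.
Centroid: x̄ = ΣA·x / ΣA = 11.97238 mm.
Transfer each piece to the centroidal y-axis using Ī + A·d² with d = x − 11.97238:
  vertical leg: d = -4.972376 mm → contributes +83347.44 mm⁴
  horizontal leg (remainder): d = 20.02762 mm → contributes +256589.3 mm⁴
Total I = 339936.7 mm⁴.
Extreme fibre distance c = 38.02762 mm; S = I/c = 8939.205 mm³.

S_y ≈ 8939.2 mm³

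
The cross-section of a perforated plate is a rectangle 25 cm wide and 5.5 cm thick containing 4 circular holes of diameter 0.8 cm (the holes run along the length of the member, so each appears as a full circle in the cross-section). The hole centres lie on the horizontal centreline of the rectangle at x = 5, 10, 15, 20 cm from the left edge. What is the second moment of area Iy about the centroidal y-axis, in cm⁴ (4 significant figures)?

Decompose the section into non-overlapping parts with the origin at the bottom-left of its bounding rectangle.
Plate: 25 × 5.5, A = 137.5 cm², x = 12.5 cm, Ī = 7161.46 cm⁴.
Hole 1 (subtracted): ⌀0.8, A = 0.502655 cm², x = 5 cm, Ī = 0.0201062 cm⁴.
Hole 2 (subtracted): ⌀0.8, A = 0.502655 cm², x = 10 cm, Ī = 0.0201062 cm⁴.
Hole 3 (subtracted): ⌀0.8, A = 0.502655 cm², x = 15 cm, Ī = 0.0201062 cm⁴.
Hole 4 (subtracted): ⌀0.8, A = 0.502655 cm², x = 20 cm, Ī = 0.0201062 cm⁴.
By symmetry the centroid is at mid-width, x̄ = 12.5 cm.
Transfer each piece to the centroidal y-axis using Ī + A·d² with d = x − 12.5:
  plate: d = 0 cm → contributes +7161.46 cm⁴
  hole 1: d = -7.5 cm → contributes −28.2944 cm⁴
  hole 2: d = -2.5 cm → contributes −3.1617 cm⁴
  hole 3: d = 2.5 cm → contributes −3.1617 cm⁴
  hole 4: d = 7.5 cm → contributes −28.2944 cm⁴
Total I = 7098.55 cm⁴.

Iy ≈ 7099 cm⁴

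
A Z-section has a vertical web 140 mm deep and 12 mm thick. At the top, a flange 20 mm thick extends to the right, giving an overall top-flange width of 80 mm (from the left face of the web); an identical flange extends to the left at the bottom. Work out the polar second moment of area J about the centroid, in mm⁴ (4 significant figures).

Break the section into simple shapes (no overlaps), measuring from the bottom-left corner of the bounding box.
Web: 12 × 140, A = 1 680 mm², y = 70 mm, Ī = 2 744 000 mm⁴.
Top flange (beyond web): 68 × 20, A = 1 360 mm², y = 130 mm, Ī = 45333.3 mm⁴.
Bottom flange (beyond web): 68 × 20, A = 1 360 mm², y = 10 mm, Ī = 45333.3 mm⁴.
Centroid: ȳ = ΣA·y / ΣA = 70 mm.
Transfer each piece to the centroidal x-axis using Ī + A·d² with d = y − 70:
  web: d = 0 mm → contributes +2 744 000 mm⁴
  top flange (beyond web): d = 60 mm → contributes +4 941 333 mm⁴
  bottom flange (beyond web): d = -60 mm → contributes +4 941 333 mm⁴
Total I = 12 626 667 mm⁴.
For the y-axis: x̄ = 74 mm.
Repeating about the centroidal y-axis gives I_y = 5 420 267 mm⁴.
Polar second moment: J = I_x + I_y = 18 046 933 mm⁴.

J ≈ 1.805 × 10⁷ mm⁴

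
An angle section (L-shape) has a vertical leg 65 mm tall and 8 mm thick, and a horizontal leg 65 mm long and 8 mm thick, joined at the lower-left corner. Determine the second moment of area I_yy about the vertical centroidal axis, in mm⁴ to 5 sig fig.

Break the section into simple shapes (no overlaps), measuring from the bottom-left corner of the bounding box.
Vertical leg: 8 × 65, A = 520 mm², x = 4 mm, Ī = 2773.333 mm⁴.
Horizontal leg (remainder): 57 × 8, A = 456 mm², x = 36.5 mm, Ī = 123 462 mm⁴.
Centroid: x̄ = ΣA·x / ΣA = 19.18443 mm.
Transfer each piece to the vertical centroidal axis using Ī + A·d² with d = x − 19.18443:
  vertical leg: d = -15.18443 mm → contributes +122668.1 mm⁴
  horizontal leg (remainder): d = 17.31557 mm → contributes +260184.1 mm⁴
Total I = 382852.1 mm⁴.

I_yy ≈ 3.8285 × 10⁵ mm⁴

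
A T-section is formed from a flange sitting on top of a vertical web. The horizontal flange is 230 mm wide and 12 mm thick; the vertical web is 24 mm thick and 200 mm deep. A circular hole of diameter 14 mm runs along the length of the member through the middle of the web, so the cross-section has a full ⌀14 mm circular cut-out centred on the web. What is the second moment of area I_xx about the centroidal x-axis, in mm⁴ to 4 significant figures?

I_xx ≈ 3.549 × 10⁷ mm⁴

Split into non-overlapping primitives; take the origin at the lower-left of the bounding box.
Flange: 230 × 12, A = 2 760 mm², y = 206 mm, Ī = 33 120 mm⁴.
Web: 24 × 200, A = 4 800 mm², y = 100 mm, Ī = 16 000 000 mm⁴.
Hole (subtracted): ⌀14, A = 153.938 mm², y = 100 mm, Ī = 1885.74 mm⁴.
Centroid: ȳ = ΣA·y / ΣA = 139.503 mm.
Transfer each piece to the centroidal x-axis using Ī + A·d² with d = y − 139.503:
  flange: d = 66.4972 mm → contributes +12 237 511 mm⁴
  web: d = -39.5028 mm → contributes +23 490 252 mm⁴
  hole: d = -39.5028 mm → contributes −242 101 mm⁴
Total I = 35 485 662 mm⁴.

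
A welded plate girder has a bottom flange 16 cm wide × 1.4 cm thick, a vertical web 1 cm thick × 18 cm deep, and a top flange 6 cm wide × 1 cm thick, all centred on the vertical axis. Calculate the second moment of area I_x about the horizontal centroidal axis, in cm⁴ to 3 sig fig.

Split into non-overlapping primitives; take the origin at the lower-left of the bounding box.
Bottom plate: 16 × 1.4, A = 22.4 cm², y = 0.7 cm, Ī = 3.6587 cm⁴.
Web plate: 1 × 18, A = 18 cm², y = 10.4 cm, Ī = 486 cm⁴.
Top plate: 6 × 1, A = 6 cm², y = 19.9 cm, Ī = 0.5 cm⁴.
Centroid: ȳ = ΣA·y / ΣA = 6.9457 cm.
Transfer each piece to the horizontal centroidal axis using Ī + A·d² with d = y − 6.9457:
  bottom plate: d = -6.2457 cm → contributes +877.45 cm⁴
  web plate: d = 3.4543 cm → contributes +700.78 cm⁴
  top plate: d = 12.954 cm → contributes +1007.4 cm⁴
Total I = 2585.6 cm⁴.

I_x ≈ 2590 cm⁴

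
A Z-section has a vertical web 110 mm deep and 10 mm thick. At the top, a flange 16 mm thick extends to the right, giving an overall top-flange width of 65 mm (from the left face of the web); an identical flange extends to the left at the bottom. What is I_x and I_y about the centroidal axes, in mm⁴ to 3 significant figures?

Split into non-overlapping primitives; take the origin at the lower-left of the bounding box.
Web: 10 × 110, A = 1 100 mm², y = 55 mm, Ī = 1 109 167 mm⁴.
Top flange (beyond web): 55 × 16, A = 880 mm², y = 102 mm, Ī = 18 773 mm⁴.
Bottom flange (beyond web): 55 × 16, A = 880 mm², y = 8 mm, Ī = 18 773 mm⁴.
Centroid: ȳ = ΣA·y / ΣA = 55 mm.
Transfer each piece to the centroidal x-axis using Ī + A·d² with d = y − 55:
  web: d = 0 mm → contributes +1 109 167 mm⁴
  top flange (beyond web): d = 47 mm → contributes +1 962 693 mm⁴
  bottom flange (beyond web): d = -47 mm → contributes +1 962 693 mm⁴
Total I = 5 034 553 mm⁴.
For the y-axis: x̄ = 60 mm.
Repeating about the centroidal y-axis gives I_y = 2 311 833 mm⁴.

I_x ≈ 5.03 × 10⁶ mm⁴, I_y ≈ 2.31 × 10⁶ mm⁴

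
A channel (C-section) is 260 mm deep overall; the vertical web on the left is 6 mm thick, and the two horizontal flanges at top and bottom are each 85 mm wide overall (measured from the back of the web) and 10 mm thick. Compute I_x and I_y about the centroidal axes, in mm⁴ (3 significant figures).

Decompose the section into non-overlapping parts with the origin at the bottom-left of its bounding rectangle.
Web: 6 × 260, A = 1 560 mm², y = 130 mm, Ī = 8 788 000 mm⁴.
Top flange (beyond web): 79 × 10, A = 790 mm², y = 255 mm, Ī = 6583.3 mm⁴.
Bottom flange (beyond web): 79 × 10, A = 790 mm², y = 5 mm, Ī = 6583.3 mm⁴.
By symmetry the centroid is at mid-height, ȳ = 130 mm.
Transfer each piece to the centroidal x-axis using Ī + A·d² with d = y − 130:
  web: d = 0 mm → contributes +8 788 000 mm⁴
  top flange (beyond web): d = 125 mm → contributes +12 350 333 mm⁴
  bottom flange (beyond web): d = -125 mm → contributes +12 350 333 mm⁴
Total I = 33 488 667 mm⁴.
For the y-axis: x̄ = 24.385 mm.
Repeating about the centroidal y-axis gives I_y = 2 244 260 mm⁴.

I_x ≈ 3.35 × 10⁷ mm⁴, I_y ≈ 2.24 × 10⁶ mm⁴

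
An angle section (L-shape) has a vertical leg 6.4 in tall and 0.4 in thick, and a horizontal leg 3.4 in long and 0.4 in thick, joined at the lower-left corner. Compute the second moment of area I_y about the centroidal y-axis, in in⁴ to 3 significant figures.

I_y ≈ 3.30 in⁴

Split into non-overlapping primitives; take the origin at the lower-left of the bounding box.
Vertical leg: 0.4 × 6.4, A = 2.56 in², x = 0.2 in, Ī = 0.034133 in⁴.
Horizontal leg (remainder): 3 × 0.4, A = 1.2 in², x = 1.9 in, Ī = 0.9 in⁴.
Centroid: x̄ = ΣA·x / ΣA = 0.74255 in.
Transfer each piece to the centroidal y-axis using Ī + A·d² with d = x − 0.74255:
  vertical leg: d = -0.54255 in → contributes +0.78771 in⁴
  horizontal leg (remainder): d = 1.1574 in → contributes +2.5076 in⁴
Total I = 3.2953 in⁴.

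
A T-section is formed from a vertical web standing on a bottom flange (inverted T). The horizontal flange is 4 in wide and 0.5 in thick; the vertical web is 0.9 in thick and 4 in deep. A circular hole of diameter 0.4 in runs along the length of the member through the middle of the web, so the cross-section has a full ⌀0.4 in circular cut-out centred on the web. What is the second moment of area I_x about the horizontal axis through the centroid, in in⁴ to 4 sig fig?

I_x ≈ 11.27 in⁴

Treat the section as a set of non-overlapping primitives; coordinates are from the bounding-box lower-left.
Flange: 4 × 0.5, A = 2 in², y = 0.25 in, Ī = 0.0416667 in⁴.
Web: 0.9 × 4, A = 3.6 in², y = 2.5 in, Ī = 4.8 in⁴.
Hole (subtracted): ⌀0.4, A = 0.125664 in², y = 2.5 in, Ī = 0.00125664 in⁴.
Centroid: ȳ = ΣA·y / ΣA = 1.67798 in.
Transfer each piece to the horizontal axis through the centroid using Ī + A·d² with d = y − 1.67798:
  flange: d = -1.42798 in → contributes +4.11993 in⁴
  web: d = 0.822017 in → contributes +7.23257 in⁴
  hole: d = 0.822017 in → contributes −0.0861692 in⁴
Total I = 11.2663 in⁴.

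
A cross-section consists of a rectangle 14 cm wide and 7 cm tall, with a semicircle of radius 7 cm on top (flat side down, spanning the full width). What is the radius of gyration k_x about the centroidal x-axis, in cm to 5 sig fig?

Treat the section as a set of non-overlapping primitives; coordinates are from the bounding-box lower-left.
Rectangular body: 14 × 7, A = 98 cm², y = 3.5 cm, Ī = 400.1667 cm⁴.
Semicircular cap: semicircle r = 7, A = 76.96902 cm², y = 9.970892 cm, Ī = 263.5265 cm⁴.
Centroid: ȳ = ΣA·y / ΣA = 6.346551 cm.
Transfer each piece to the centroidal x-axis using Ī + A·d² with d = y − 6.346551:
  rectangular body: d = -2.846551 cm → contributes +1194.246 cm⁴
  semicircular cap: d = 3.624341 cm → contributes +1274.58 cm⁴
Total I = 2468.826 cm⁴.
Radius of gyration: k = √(I/A) = √(2468.826 / 174.969) = 3.756338 cm.

k_x ≈ 3.7563 cm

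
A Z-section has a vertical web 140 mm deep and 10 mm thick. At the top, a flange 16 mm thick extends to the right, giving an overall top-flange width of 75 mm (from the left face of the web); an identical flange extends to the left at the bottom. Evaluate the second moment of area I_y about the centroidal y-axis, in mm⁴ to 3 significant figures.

Split into non-overlapping primitives; take the origin at the lower-left of the bounding box.
Web: 10 × 140, A = 1 400 mm², x = 70 mm, Ī = 11 667 mm⁴.
Top flange (beyond web): 65 × 16, A = 1 040 mm², x = 107.5 mm, Ī = 366 167 mm⁴.
Bottom flange (beyond web): 65 × 16, A = 1 040 mm², x = 32.5 mm, Ī = 366 167 mm⁴.
Centroid: x̄ = ΣA·x / ΣA = 70 mm.
Transfer each piece to the centroidal y-axis using Ī + A·d² with d = x − 70:
  web: d = 0 mm → contributes +11 667 mm⁴
  top flange (beyond web): d = 37.5 mm → contributes +1 828 667 mm⁴
  bottom flange (beyond web): d = -37.5 mm → contributes +1 828 667 mm⁴
Total I = 3 669 000 mm⁴.

I_y ≈ 3.67 × 10⁶ mm⁴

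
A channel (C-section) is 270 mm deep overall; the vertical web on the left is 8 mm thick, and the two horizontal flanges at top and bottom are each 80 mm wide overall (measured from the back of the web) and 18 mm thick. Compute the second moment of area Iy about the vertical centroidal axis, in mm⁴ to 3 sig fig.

Iy ≈ 3.02 × 10⁶ mm⁴

Split into non-overlapping primitives; take the origin at the lower-left of the bounding box.
Web: 8 × 270, A = 2 160 mm², x = 4 mm, Ī = 11 520 mm⁴.
Top flange (beyond web): 72 × 18, A = 1 296 mm², x = 44 mm, Ī = 559 872 mm⁴.
Bottom flange (beyond web): 72 × 18, A = 1 296 mm², x = 44 mm, Ī = 559 872 mm⁴.
Centroid: x̄ = ΣA·x / ΣA = 25.818 mm.
Transfer each piece to the vertical centroidal axis using Ī + A·d² with d = x − 25.818:
  web: d = -21.818 mm → contributes +1 039 751 mm⁴
  top flange (beyond web): d = 18.182 mm → contributes +988 302 mm⁴
  bottom flange (beyond web): d = 18.182 mm → contributes +988 302 mm⁴
Total I = 3 016 355 mm⁴.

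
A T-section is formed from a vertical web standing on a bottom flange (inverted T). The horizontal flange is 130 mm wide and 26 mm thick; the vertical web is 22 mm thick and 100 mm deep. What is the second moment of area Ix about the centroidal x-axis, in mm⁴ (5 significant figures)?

Break the section into simple shapes (no overlaps), measuring from the bottom-left corner of the bounding box.
Flange: 130 × 26, A = 3 380 mm², y = 13 mm, Ī = 190406.7 mm⁴.
Web: 22 × 100, A = 2 200 mm², y = 76 mm, Ī = 1 833 333 mm⁴.
Centroid: ȳ = ΣA·y / ΣA = 37.83871 mm.
Transfer each piece to the centroidal x-axis using Ī + A·d² with d = y − 37.83871:
  flange: d = -24.83871 mm → contributes +2 275 737 mm⁴
  web: d = 38.16129 mm → contributes +5 037 158 mm⁴
Total I = 7 312 895 mm⁴.

Ix ≈ 7.3129 × 10⁶ mm⁴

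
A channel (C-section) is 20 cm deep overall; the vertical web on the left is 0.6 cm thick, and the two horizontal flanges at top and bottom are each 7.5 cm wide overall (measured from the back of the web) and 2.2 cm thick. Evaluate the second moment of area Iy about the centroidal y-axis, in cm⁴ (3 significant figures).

Iy ≈ 242 cm⁴

Split into non-overlapping primitives; take the origin at the lower-left of the bounding box.
Web: 0.6 × 20, A = 12 cm², x = 0.3 cm, Ī = 0.36 cm⁴.
Top flange (beyond web): 6.9 × 2.2, A = 15.18 cm², x = 4.05 cm, Ī = 60.227 cm⁴.
Bottom flange (beyond web): 6.9 × 2.2, A = 15.18 cm², x = 4.05 cm, Ī = 60.227 cm⁴.
Centroid: x̄ = ΣA·x / ΣA = 2.9877 cm.
Transfer each piece to the centroidal y-axis using Ī + A·d² with d = x − 2.9877:
  web: d = -2.6877 cm → contributes +87.043 cm⁴
  top flange (beyond web): d = 1.0623 cm → contributes +77.358 cm⁴
  bottom flange (beyond web): d = 1.0623 cm → contributes +77.358 cm⁴
Total I = 241.76 cm⁴.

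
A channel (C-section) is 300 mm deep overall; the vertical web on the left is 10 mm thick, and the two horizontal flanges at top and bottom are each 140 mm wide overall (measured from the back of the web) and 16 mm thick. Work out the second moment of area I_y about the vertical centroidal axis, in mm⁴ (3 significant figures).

Treat the section as a set of non-overlapping primitives; coordinates are from the bounding-box lower-left.
Web: 10 × 300, A = 3 000 mm², x = 5 mm, Ī = 25 000 mm⁴.
Top flange (beyond web): 130 × 16, A = 2 080 mm², x = 75 mm, Ī = 2 929 333 mm⁴.
Bottom flange (beyond web): 130 × 16, A = 2 080 mm², x = 75 mm, Ī = 2 929 333 mm⁴.
Centroid: x̄ = ΣA·x / ΣA = 45.67 mm.
Transfer each piece to the vertical centroidal axis using Ī + A·d² with d = x − 45.67:
  web: d = -40.67 mm → contributes +4 987 242 mm⁴
  top flange (beyond web): d = 29.33 mm → contributes +4 718 603 mm⁴
  bottom flange (beyond web): d = 29.33 mm → contributes +4 718 603 mm⁴
Total I = 14 424 449 mm⁴.

I_y ≈ 1.44 × 10⁷ mm⁴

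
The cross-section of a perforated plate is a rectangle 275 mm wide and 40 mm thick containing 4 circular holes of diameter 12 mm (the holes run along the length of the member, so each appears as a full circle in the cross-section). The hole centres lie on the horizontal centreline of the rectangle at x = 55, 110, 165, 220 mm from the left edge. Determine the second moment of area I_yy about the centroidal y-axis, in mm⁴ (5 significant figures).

I_yy ≈ 6.7608 × 10⁷ mm⁴

Split into non-overlapping primitives; take the origin at the lower-left of the bounding box.
Plate: 275 × 40, A = 11 000 mm², x = 137.5 mm, Ī = 69 322 917 mm⁴.
Hole 1 (subtracted): ⌀12, A = 113.0973 mm², x = 55 mm, Ī = 1017.876 mm⁴.
Hole 2 (subtracted): ⌀12, A = 113.0973 mm², x = 110 mm, Ī = 1017.876 mm⁴.
Hole 3 (subtracted): ⌀12, A = 113.0973 mm², x = 165 mm, Ī = 1017.876 mm⁴.
Hole 4 (subtracted): ⌀12, A = 113.0973 mm², x = 220 mm, Ī = 1017.876 mm⁴.
By symmetry the centroid is at mid-width, x̄ = 137.5 mm.
Transfer each piece to the centroidal y-axis using Ī + A·d² with d = x − 137.5:
  plate: d = 0 mm → contributes +69 322 917 mm⁴
  hole 1: d = -82.5 mm → contributes −770786.6 mm⁴
  hole 2: d = -27.5 mm → contributes −86547.74 mm⁴
  hole 3: d = 27.5 mm → contributes −86547.74 mm⁴
  hole 4: d = 82.5 mm → contributes −770786.6 mm⁴
Total I = 67 608 248 mm⁴.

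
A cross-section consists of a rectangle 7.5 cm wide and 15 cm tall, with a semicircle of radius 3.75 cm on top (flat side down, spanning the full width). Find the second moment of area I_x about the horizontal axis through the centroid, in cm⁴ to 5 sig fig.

I_x ≈ 3657.2 cm⁴

Split into non-overlapping primitives; take the origin at the lower-left of the bounding box.
Rectangular body: 7.5 × 15, A = 112.5 cm², y = 7.5 cm, Ī = 2109.375 cm⁴.
Semicircular cap: semicircle r = 3.75, A = 22.08932 cm², y = 16.59155 cm, Ī = 21.70487 cm⁴.
Centroid: ȳ = ΣA·y / ΣA = 8.99214 cm.
Transfer each piece to the horizontal axis through the centroid using Ī + A·d² with d = y − 8.99214:
  rectangular body: d = -1.49214 cm → contributes +2359.854 cm⁴
  semicircular cap: d = 7.599409 cm → contributes +1297.386 cm⁴
Total I = 3657.24 cm⁴.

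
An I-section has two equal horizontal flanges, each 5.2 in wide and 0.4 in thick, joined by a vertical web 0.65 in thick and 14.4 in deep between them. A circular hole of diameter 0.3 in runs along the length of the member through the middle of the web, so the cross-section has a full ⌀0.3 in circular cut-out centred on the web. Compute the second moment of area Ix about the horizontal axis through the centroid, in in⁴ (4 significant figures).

Ix ≈ 389.6 in⁴

Break the section into simple shapes (no overlaps), measuring from the bottom-left corner of the bounding box.
Bottom flange: 5.2 × 0.4, A = 2.08 in², y = 0.2 in, Ī = 0.0277333 in⁴.
Web: 0.65 × 14.4, A = 9.36 in², y = 7.6 in, Ī = 161.741 in⁴.
Top flange: 5.2 × 0.4, A = 2.08 in², y = 15 in, Ī = 0.0277333 in⁴.
Hole (subtracted): ⌀0.3, A = 0.0706858 in², y = 7.6 in, Ī = 0.000397608 in⁴.
By symmetry the centroid is at mid-height, ȳ = 7.6 in.
Transfer each piece to the horizontal axis through the centroid using Ī + A·d² with d = y − 7.6:
  bottom flange: d = -7.4 in → contributes +113.929 in⁴
  web: d = 0 in → contributes +161.741 in⁴
  top flange: d = 7.4 in → contributes +113.929 in⁴
  hole: d = 0 in → contributes −0.000397608 in⁴
Total I = 389.597 in⁴.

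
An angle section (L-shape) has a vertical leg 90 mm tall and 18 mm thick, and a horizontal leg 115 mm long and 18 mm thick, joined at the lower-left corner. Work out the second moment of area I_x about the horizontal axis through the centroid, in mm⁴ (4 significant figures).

Split into non-overlapping primitives; take the origin at the lower-left of the bounding box.
Vertical leg: 18 × 90, A = 1 620 mm², y = 45 mm, Ī = 1 093 500 mm⁴.
Horizontal leg (remainder): 97 × 18, A = 1 746 mm², y = 9 mm, Ī = 47 142 mm⁴.
Centroid: ȳ = ΣA·y / ΣA = 26.3262 mm.
Transfer each piece to the horizontal axis through the centroid using Ī + A·d² with d = y − 26.3262:
  vertical leg: d = 18.6738 mm → contributes +1 658 411 mm⁴
  horizontal leg (remainder): d = -17.3262 mm → contributes +571 287 mm⁴
Total I = 2 229 698 mm⁴.

I_x ≈ 2.230 × 10⁶ mm⁴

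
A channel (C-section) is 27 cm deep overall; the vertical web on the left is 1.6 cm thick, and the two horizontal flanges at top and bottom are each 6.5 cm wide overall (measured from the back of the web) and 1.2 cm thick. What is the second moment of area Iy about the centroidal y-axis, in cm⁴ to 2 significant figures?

Break the section into simple shapes (no overlaps), measuring from the bottom-left corner of the bounding box.
Web: 1.6 × 27, A = 43.2 cm², x = 0.8 cm, Ī = 9.216 cm⁴.
Top flange (beyond web): 4.9 × 1.2, A = 5.88 cm², x = 4.05 cm, Ī = 11.76 cm⁴.
Bottom flange (beyond web): 4.9 × 1.2, A = 5.88 cm², x = 4.05 cm, Ī = 11.76 cm⁴.
Centroid: x̄ = ΣA·x / ΣA = 1.495 cm.
Transfer each piece to the centroidal y-axis using Ī + A·d² with d = x − 1.495:
  web: d = -0.6954 cm → contributes +30.11 cm⁴
  top flange (beyond web): d = 2.555 cm → contributes +50.14 cm⁴
  bottom flange (beyond web): d = 2.555 cm → contributes +50.14 cm⁴
Total I = 130.4 cm⁴.

Iy ≈ 130 cm⁴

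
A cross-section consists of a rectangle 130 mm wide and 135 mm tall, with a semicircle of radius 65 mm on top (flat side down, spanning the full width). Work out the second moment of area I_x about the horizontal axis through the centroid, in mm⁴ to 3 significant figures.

I_x ≈ 7.22 × 10⁷ mm⁴

Decompose the section into non-overlapping parts with the origin at the bottom-left of its bounding rectangle.
Rectangular body: 130 × 135, A = 17 550 mm², y = 67.5 mm, Ī = 26 654 063 mm⁴.
Semicircular cap: semicircle r = 65, A = 6636.6 mm², y = 162.59 mm, Ī = 1 959 230 mm⁴.
Centroid: ȳ = ΣA·y / ΣA = 93.591 mm.
Transfer each piece to the horizontal axis through the centroid using Ī + A·d² with d = y − 93.591:
  rectangular body: d = -26.091 mm → contributes +38 601 125 mm⁴
  semicircular cap: d = 68.996 mm → contributes +33 552 287 mm⁴
Total I = 72 153 412 mm⁴.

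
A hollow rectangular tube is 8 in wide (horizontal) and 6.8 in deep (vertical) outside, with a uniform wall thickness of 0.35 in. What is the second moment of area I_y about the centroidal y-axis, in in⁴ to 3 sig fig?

I_y ≈ 92.4 in⁴

Decompose the section into non-overlapping parts with the origin at the bottom-left of its bounding rectangle.
Outer rectangle: 8 × 6.8, A = 54.4 in², x = 4 in, Ī = 290.13 in⁴.
Inner void (subtracted): 7.3 × 6.1, A = 44.53 in², x = 4 in, Ī = 197.75 in⁴.
By symmetry the centroid is at mid-width, x̄ = 4 in.
All pieces are centred on the centroidal y-axis, so I = ΣĪ (holes subtracted) = 92.383 in⁴.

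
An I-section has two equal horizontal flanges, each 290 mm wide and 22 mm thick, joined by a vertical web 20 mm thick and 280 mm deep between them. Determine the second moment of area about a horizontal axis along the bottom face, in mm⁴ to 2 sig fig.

Decompose the section into non-overlapping parts with the origin at the bottom-left of its bounding rectangle.
Bottom flange: 290 × 22, A = 6 380 mm², y = 11 mm, Ī = 257 327 mm⁴.
Web: 20 × 280, A = 5 600 mm², y = 162 mm, Ī = 36 586 667 mm⁴.
Top flange: 290 × 22, A = 6 380 mm², y = 313 mm, Ī = 257 327 mm⁴.
Transfer each piece to the bottom edge using Ī + A·d² with d = y − 0:
  bottom flange: d = 11 mm → contributes +1 029 307 mm⁴
  web: d = 162 mm → contributes +183 553 067 mm⁴
  top flange: d = 313 mm → contributes +625 299 547 mm⁴
Total I = 809 881 920 mm⁴.

I_base ≈ 8.1 × 10⁸ mm⁴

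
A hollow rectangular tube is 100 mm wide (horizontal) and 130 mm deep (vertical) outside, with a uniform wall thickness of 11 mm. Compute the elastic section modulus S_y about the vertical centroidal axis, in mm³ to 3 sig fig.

Treat the section as a set of non-overlapping primitives; coordinates are from the bounding-box lower-left.
Outer rectangle: 100 × 130, A = 13 000 mm², x = 50 mm, Ī = 10 833 333 mm⁴.
Inner void (subtracted): 78 × 108, A = 8 424 mm², x = 50 mm, Ī = 4 270 968 mm⁴.
By symmetry the centroid is at mid-width, x̄ = 50 mm.
All pieces are centred on the vertical centroidal axis, so I = ΣĪ (holes subtracted) = 6 562 365 mm⁴.
Extreme fibre distance c = 50 mm; S = I/c = 131 247 mm³.

S_y ≈ 1.31 × 10⁵ mm³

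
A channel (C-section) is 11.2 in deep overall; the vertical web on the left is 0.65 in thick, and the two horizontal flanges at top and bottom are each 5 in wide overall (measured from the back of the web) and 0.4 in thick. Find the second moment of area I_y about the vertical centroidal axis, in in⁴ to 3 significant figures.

I_y ≈ 20.5 in⁴

Break the section into simple shapes (no overlaps), measuring from the bottom-left corner of the bounding box.
Web: 0.65 × 11.2, A = 7.28 in², x = 0.325 in, Ī = 0.25632 in⁴.
Top flange (beyond web): 4.35 × 0.4, A = 1.74 in², x = 2.825 in, Ī = 2.7438 in⁴.
Bottom flange (beyond web): 4.35 × 0.4, A = 1.74 in², x = 2.825 in, Ī = 2.7438 in⁴.
Centroid: x̄ = ΣA·x / ΣA = 1.1336 in.
Transfer each piece to the vertical centroidal axis using Ī + A·d² with d = x − 1.1336:
  web: d = -0.80855 in → contributes +5.0156 in⁴
  top flange (beyond web): d = 1.6914 in → contributes +7.7219 in⁴
  bottom flange (beyond web): d = 1.6914 in → contributes +7.7219 in⁴
Total I = 20.459 in⁴.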